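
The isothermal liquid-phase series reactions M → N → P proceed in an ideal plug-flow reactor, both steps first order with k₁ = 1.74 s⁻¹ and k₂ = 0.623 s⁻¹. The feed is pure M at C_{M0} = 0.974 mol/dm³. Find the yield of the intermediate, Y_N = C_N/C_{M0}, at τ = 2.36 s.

0.332

For first-order series with pure M initially, C_N(τ) = k₁C_{M0}/(k₂−k₁)·(e^(−k₁τ) − e^(−k₂τ)).
e^(−k₁τ) = e^(−1.74×2.36) = e^(−4.106) = 0.01647; e^(−k₂τ) = e^(−1.470) = 0.2299.
C_N = 1.74×0.974/(0.623−1.74) × (0.01647−0.2299) = (-1.517)×(-0.2134) = 0.3238 mol/dm³.
Y_N = C_N/C_{M0} = 0.3238/0.974 = 0.332.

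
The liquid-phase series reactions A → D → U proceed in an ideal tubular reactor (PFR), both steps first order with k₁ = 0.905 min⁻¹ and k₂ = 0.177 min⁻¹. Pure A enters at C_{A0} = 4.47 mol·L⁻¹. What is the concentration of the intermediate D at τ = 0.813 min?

For first-order series with pure A initially, C_D(τ) = k₁C_{A0}/(k₂−k₁)·(e^(−k₁τ) − e^(−k₂τ)).
e^(−k₁τ) = e^(−0.905×0.813) = e^(−0.7358) = 0.4791; e^(−k₂τ) = e^(−0.1439) = 0.8660.
C_D = 0.905×4.47/(0.177−0.905) × (0.4791−0.8660) = (-5.557)×(-0.3868) = 2.150 mol·L⁻¹.

2.15 mol·L⁻¹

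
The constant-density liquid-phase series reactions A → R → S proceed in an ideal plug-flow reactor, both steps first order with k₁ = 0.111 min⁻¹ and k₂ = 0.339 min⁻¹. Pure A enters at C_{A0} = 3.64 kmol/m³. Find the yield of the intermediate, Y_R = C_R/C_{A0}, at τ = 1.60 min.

For first-order series with pure A initially, C_R(τ) = k₁C_{A0}/(k₂−k₁)·(e^(−k₁τ) − e^(−k₂τ)).
e^(−k₁τ) = e^(−0.111×1.60) = e^(−0.1776) = 0.8373; e^(−k₂τ) = e^(−0.5424) = 0.5814.
C_R = 0.111×3.64/(0.339−0.111) × (0.8373−0.5814) = 1.772×0.2559 = 0.4535 kmol/m³.
Y_R = C_R/C_{A0} = 0.4535/3.64 = 0.125.

0.125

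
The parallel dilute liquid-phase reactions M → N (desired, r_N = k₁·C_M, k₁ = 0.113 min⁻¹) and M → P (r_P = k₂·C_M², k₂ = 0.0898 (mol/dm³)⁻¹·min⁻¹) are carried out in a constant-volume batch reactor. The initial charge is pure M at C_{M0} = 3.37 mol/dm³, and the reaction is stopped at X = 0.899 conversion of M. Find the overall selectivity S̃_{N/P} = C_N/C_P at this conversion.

C_M = C_{M0}(1−X) = 0.3404 mol/dm³.
Along a PFR/batch, dC_N/dC_M = −r_N/(r_N+r_P) = −k₁/(k₁+k₂·C_M).
Integrating from C_{M0} to C_M: C_N = (0.113/0.0898)·ln[(0.113+0.0898·3.37)/(0.113+0.0898·0.340)] = 1.258·ln(0.4156/0.1436) = 1.338 mol/dm³.
C_P = (C_{M0}−C_M)−C_N = 1.692 mol/dm³; S̃_{N/P} = 1.338/1.692 = 0.791.

0.791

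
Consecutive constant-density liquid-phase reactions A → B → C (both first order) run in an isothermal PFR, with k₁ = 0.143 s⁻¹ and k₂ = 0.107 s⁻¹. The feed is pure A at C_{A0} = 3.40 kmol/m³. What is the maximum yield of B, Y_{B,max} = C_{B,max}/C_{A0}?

0.422

Evaluating C_B at τ_opt = ln(k₂/k₁)/(k₂−k₁) gives C_{B,max}/C_{A0} = (k₁/k₂)^[k₂/(k₂−k₁)].
= (0.143/0.107)^(0.107/(0.107−0.143)) = (1.336)^(-2.972) = 0.4223.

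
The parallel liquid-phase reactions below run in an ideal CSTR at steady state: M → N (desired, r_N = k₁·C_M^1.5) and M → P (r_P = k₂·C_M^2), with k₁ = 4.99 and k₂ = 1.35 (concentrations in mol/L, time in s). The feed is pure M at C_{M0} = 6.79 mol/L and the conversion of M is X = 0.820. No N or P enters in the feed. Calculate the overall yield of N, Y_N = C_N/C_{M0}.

Exit C_M = C_{M0}(1−X) = 6.79×0.180 = 1.222 mol/L.
A CSTR operates uniformly at the exit composition, giving r_N = 6.742 and r_P = 2.017 (each k·C_M^n at C_M = 1.222).
Fraction of consumed M going to N: r_N/(r_N+r_P) = 0.7698.
C_N = 0.7698·C_{M0}·X = 0.7698×6.79×0.820 = 4.29 mol/L; Y_N = C_N/C_{M0} = 0.631.

0.631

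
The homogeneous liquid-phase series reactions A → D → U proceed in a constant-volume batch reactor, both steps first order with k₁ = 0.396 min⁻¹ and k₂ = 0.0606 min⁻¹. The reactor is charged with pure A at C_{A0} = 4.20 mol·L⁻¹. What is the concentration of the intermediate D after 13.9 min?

Solving the coupled first-order balances gives C_D(t) = [k₁/(k₂−k₁)]·C_{A0}·(e^(−k₁t) − e^(−k₂t)).
e^(−k₁t) = e^(−0.396×13.9) = e^(−5.504) = 0.004069; e^(−k₂t) = e^(−0.8423) = 0.4307.
C_D = 0.396×4.20/(0.0606−0.396) × (0.004069−0.4307) = (-4.959)×(-0.4266) = 2.116 mol·L⁻¹.

2.12 mol·L⁻¹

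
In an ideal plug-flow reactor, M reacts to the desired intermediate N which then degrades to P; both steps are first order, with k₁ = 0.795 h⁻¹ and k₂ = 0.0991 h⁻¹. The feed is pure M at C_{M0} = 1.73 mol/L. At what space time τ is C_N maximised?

2.99 h

Setting dC_N/dτ = 0 gives τ_opt = ln(k₂/k₁)/(k₂−k₁).
= ln(0.0991/0.795)/(0.0991−0.795) = ln(0.1247)/-0.6959 = -2.082/-0.6959 = 2.99 h.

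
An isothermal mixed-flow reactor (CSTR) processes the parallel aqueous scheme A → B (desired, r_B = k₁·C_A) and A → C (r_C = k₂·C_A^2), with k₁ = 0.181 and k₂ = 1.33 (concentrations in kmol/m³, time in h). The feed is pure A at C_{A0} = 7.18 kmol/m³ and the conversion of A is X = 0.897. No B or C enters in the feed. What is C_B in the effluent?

1.00 kmol/m³

Exit C_A = C_{A0}(1−X) = 7.18×0.103 = 0.7395 kmol/m³.
In a CSTR the entire volume is at exit conditions, so r_B = 0.181×0.7395 = 0.1339 and r_C = 1.33×0.7395^2 = 0.7274.
Fraction of consumed A going to B: r_B/(r_B+r_C) = 0.1554.
C_B = 0.1554·C_{A0}·X = 0.1554×7.18×0.897 = 1.00 kmol/m³.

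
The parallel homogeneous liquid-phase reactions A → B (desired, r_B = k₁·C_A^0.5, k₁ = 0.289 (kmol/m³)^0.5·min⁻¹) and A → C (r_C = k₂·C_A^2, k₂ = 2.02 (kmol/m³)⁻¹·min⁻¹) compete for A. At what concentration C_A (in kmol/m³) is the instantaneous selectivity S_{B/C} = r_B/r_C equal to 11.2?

S_{B/C} = (k₁/k₂)·C_A^-1.5 ⇒ C_A = (S·k₂/k₁)^(1/(-1.5)).
= (11.2×2.02/0.289)^(-0.6667) = (78.28)^(-0.6667) = 0.0546 kmol/m³.

0.0546 kmol/m³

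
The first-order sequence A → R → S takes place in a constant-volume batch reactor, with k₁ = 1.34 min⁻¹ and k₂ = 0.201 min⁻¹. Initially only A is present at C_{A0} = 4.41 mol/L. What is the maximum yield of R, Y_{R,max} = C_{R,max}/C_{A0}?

0.715

For a first-order series the maximum intermediate yield is C_{R,max}/C_{A0} = (k₁/k₂)^[k₂/(k₂−k₁)].
= (1.34/0.201)^(0.201/(0.201−1.34)) = (6.667)^(-0.1765) = 0.7155.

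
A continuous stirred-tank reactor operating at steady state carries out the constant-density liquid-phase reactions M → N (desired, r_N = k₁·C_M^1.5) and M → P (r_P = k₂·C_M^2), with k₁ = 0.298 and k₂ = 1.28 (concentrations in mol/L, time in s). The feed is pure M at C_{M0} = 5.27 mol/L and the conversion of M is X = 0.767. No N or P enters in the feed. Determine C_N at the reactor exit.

0.702 mol/L

Exit C_M = C_{M0}(1−X) = 5.27×0.233 = 1.228 mol/L.
In a CSTR the entire volume is at exit conditions, so r_N = 0.298×1.228^1.5 = 0.4055 and r_P = 1.28×1.228^2 = 1.930.
Fraction of consumed M going to N: r_N/(r_N+r_P) = 0.1736.
C_N = 0.1736·C_{M0}·X = 0.1736×5.27×0.767 = 0.702 mol/L.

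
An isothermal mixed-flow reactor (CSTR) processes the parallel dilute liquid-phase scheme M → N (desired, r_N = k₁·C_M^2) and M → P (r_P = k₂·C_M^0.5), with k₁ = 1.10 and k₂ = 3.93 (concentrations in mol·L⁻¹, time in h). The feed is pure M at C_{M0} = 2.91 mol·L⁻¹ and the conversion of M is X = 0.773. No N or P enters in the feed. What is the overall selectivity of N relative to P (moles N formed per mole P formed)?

0.150

Exit C_M = C_{M0}(1−X) = 2.91×0.227 = 0.6606 mol·L⁻¹.
A CSTR operates uniformly at the exit composition, giving r_N = 0.4800 and r_P = 3.194 (each k·C_M^n at C_M = 0.6606).
Overall selectivity = C_N/C_P = r_Nτ/(r_Pτ) = r_N/r_P = 0.150.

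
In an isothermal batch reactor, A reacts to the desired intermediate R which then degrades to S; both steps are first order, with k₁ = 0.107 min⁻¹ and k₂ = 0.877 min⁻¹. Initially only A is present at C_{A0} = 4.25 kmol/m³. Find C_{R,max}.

For a first-order series the maximum intermediate yield is C_{R,max}/C_{A0} = (k₁/k₂)^[k₂/(k₂−k₁)].
= (0.107/0.877)^(0.877/(0.877−0.107)) = (0.1220)^(1.139) = 0.09108.
C_{R,max} = 0.09108×4.25 = 0.387 kmol/m³.

0.387 kmol/m³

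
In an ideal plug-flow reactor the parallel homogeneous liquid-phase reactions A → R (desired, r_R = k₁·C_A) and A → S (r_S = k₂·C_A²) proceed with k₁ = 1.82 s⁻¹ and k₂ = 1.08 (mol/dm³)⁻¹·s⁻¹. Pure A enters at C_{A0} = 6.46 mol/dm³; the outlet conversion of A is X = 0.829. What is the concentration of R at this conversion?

1.81 mol/dm³

C_A = C_{A0}(1−X) = 1.105 mol/dm³.
Along a PFR/batch, dC_R/dC_A = −r_R/(r_R+r_S) = −k₁/(k₁+k₂·C_A).
Integrating from C_{A0} to C_A: C_R = (1.82/1.08)·ln[(1.82+1.08·6.46)/(1.82+1.08·1.10)] = 1.685·ln(8.797/3.013) = 1.806 mol/dm³.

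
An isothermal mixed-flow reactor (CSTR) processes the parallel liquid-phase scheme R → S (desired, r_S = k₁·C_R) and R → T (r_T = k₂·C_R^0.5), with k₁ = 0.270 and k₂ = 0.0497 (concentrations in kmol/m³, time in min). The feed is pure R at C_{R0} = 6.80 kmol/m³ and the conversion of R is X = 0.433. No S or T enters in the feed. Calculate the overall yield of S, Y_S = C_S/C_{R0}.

0.396

Exit C_R = C_{R0}(1−X) = 6.80×0.567 = 3.856 kmol/m³.
Rates in a CSTR are evaluated at the outlet concentration: r_S = 0.270×3.856 = 1.041, r_T = 0.0497×3.856^0.5 = 0.09759.
Fraction of consumed R going to S: r_S/(r_S+r_T) = 0.9143.
C_S = 0.9143·C_{R0}·X = 0.9143×6.80×0.433 = 2.69 kmol/m³; Y_S = C_S/C_{R0} = 0.396.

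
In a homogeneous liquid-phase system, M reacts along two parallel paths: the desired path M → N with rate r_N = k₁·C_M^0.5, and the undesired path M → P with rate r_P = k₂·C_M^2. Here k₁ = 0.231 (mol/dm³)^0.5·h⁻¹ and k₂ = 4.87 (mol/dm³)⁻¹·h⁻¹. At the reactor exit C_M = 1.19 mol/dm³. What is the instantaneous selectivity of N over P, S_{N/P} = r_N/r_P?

S_{N/P} = r_N/r_P = (k₁·C_M^0.5)/(k₂·C_M^2) = (k₁/k₂)·C_M^-1.5.
= (0.231×1.190^0.5) / (4.87×1.190^2) = 0.2520/6.896 = 0.0365.
The undesired path is higher order in M, so low C_M (CSTR or dilute feed) favours N.

0.0365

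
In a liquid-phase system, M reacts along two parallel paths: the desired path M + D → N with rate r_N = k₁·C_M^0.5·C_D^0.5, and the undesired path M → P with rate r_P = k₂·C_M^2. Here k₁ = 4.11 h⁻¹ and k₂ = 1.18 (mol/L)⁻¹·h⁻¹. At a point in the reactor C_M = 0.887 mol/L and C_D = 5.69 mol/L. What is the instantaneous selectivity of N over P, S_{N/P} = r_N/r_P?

S_{N/P} = r_N/r_P = (k₁·C_M^0.5·C_D^0.5)/(k₂·C_M^2) = (k₁/k₂)·C_M^-1.5·C_D^0.5.
= (4.11×0.8870^0.5×5.690^0.5) / (1.18×0.8870^2) = 9.233/0.9284 = 9.95.
The undesired path is higher order in M, so low C_M (CSTR or dilute feed) favours N.

9.95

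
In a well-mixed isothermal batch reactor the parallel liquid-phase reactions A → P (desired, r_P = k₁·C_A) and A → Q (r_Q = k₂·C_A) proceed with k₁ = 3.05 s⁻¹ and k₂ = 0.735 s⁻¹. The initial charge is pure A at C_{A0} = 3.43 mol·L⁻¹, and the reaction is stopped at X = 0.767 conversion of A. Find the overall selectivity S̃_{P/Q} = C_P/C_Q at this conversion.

4.15

C_A = C_{A0}(1−X) = 0.7992 mol·L⁻¹.
Both paths are first order in A, so the instantaneous fraction to P is constant: dC_P/d(−C_A) = k₁/(k₁+k₂) = 0.8058.
C_P = 0.8058·(C_{A0}−C_A) = 0.8058×2.631 = 2.12 mol·L⁻¹.
C_Q = (C_{A0}−C_A)−C_P = 0.5109 mol·L⁻¹; S̃_{P/Q} = 2.120/0.5109 = 4.15.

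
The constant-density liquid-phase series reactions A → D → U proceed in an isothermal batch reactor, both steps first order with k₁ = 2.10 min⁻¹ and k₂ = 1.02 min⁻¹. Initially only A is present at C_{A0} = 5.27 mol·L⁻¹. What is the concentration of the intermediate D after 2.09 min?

1.09 mol·L⁻¹

Solving the coupled first-order balances gives C_D(t) = [k₁/(k₂−k₁)]·C_{A0}·(e^(−k₁t) − e^(−k₂t)).
e^(−k₁t) = e^(−2.10×2.09) = e^(−4.389) = 0.01241; e^(−k₂t) = e^(−2.132) = 0.1186.
C_D = 2.10×5.27/(1.02−2.10) × (0.01241−0.1186) = (-10.25)×(-0.1062) = 1.088 mol·L⁻¹.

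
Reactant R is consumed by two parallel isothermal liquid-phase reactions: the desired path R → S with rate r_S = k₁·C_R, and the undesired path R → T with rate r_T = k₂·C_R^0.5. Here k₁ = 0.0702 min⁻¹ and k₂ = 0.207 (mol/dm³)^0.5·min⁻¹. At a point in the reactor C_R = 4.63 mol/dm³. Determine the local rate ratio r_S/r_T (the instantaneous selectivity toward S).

0.730

S_{S/T} = r_S/r_T = (k₁·C_R)/(k₂·C_R^0.5) = (k₁/k₂)·C_R^0.5.
= (0.0702×4.630) / (0.207×4.630^0.5) = 0.3250/0.4454 = 0.730.
Since the desired path is higher order in R, keeping C_R high (PFR or concentrated feed) favours S.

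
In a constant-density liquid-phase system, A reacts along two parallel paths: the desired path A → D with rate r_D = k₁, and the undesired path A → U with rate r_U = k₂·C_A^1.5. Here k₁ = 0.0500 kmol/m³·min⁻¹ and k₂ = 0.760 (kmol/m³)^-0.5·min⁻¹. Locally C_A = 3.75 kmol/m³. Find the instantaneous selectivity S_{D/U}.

S_{D/U} = r_D/r_U = (k₁)/(k₂·C_A^1.5) = (k₁/k₂)·C_A^-1.5.
= (0.0500) / (0.760×3.750^1.5) = 0.05000/5.519 = 0.00906.

0.00906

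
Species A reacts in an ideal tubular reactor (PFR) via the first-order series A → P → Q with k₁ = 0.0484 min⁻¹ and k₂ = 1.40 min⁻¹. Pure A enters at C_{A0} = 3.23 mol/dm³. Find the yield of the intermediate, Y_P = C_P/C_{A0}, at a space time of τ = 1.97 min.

The intermediate concentration in a first-order A→B→C sequence is C_P = k₁C_{A0}(e^(−k₁τ) − e^(−k₂τ))/(k₂−k₁).
e^(−k₁τ) = e^(−0.0484×1.97) = e^(−0.09535) = 0.9091; e^(−k₂τ) = e^(−2.758) = 0.06342.
C_P = 0.0484×3.23/(1.40−0.0484) × (0.9091−0.06342) = 0.1157×0.8456 = 0.09781 mol/dm³.
Y_P = C_P/C_{A0} = 0.09781/3.23 = 0.0303.

0.0303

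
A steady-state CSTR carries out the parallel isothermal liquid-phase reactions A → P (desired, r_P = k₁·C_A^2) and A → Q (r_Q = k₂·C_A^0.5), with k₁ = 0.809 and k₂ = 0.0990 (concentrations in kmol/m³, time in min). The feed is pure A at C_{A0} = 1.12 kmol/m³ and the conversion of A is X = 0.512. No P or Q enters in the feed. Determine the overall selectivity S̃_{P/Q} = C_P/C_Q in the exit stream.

3.30

Exit C_A = C_{A0}(1−X) = 1.12×0.488 = 0.5466 kmol/m³.
Rates in a CSTR are evaluated at the outlet concentration: r_P = 0.809×0.5466^2 = 0.2417, r_Q = 0.0990×0.5466^0.5 = 0.07319.
Overall selectivity = C_P/C_Q = r_Pτ/(r_Qτ) = r_P/r_Q = 3.30.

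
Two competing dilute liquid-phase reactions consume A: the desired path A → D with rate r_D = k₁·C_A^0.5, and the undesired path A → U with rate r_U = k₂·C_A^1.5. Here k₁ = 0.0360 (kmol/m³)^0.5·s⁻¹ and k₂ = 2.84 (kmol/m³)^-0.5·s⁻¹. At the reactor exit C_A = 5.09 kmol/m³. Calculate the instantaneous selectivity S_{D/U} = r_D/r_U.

0.00249

S_{D/U} = r_D/r_U = (k₁·C_A^0.5)/(k₂·C_A^1.5) = (k₁/k₂)·C_A⁻¹.
= (0.0360×5.090^0.5) / (2.84×5.090^1.5) = 0.08122/32.61 = 0.00249.
The undesired path is higher order in A, so low C_A (CSTR or dilute feed) favours D.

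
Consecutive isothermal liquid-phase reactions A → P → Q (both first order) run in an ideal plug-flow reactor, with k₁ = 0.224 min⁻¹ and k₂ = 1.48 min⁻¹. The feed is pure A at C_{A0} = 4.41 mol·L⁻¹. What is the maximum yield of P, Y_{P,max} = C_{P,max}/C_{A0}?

0.108

For a first-order series the maximum intermediate yield is C_{P,max}/C_{A0} = (k₁/k₂)^[k₂/(k₂−k₁)].
= (0.224/1.48)^(1.48/(1.48−0.224)) = (0.1514)^(1.178) = 0.1081.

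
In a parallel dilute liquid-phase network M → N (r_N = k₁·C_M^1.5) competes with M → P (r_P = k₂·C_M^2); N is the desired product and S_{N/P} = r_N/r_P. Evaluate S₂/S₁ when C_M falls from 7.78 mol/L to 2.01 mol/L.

S_{N/P} = (k₁/k₂)·C_M^-0.5, so S₂/S₁ = (C_{M,2}/C_{M,1})^-0.5.
= (2.01/7.78)^(-0.5) = (0.2584)^(-0.5) = 1.97.

1.97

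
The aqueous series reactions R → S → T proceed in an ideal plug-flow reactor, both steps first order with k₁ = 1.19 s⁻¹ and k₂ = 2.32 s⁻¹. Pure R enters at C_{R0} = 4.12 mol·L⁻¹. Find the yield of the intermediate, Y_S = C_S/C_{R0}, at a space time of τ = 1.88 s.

0.0990

For first-order series with pure R initially, C_S(τ) = k₁C_{R0}/(k₂−k₁)·(e^(−k₁τ) − e^(−k₂τ)).
e^(−k₁τ) = e^(−1.19×1.88) = e^(−2.237) = 0.1068; e^(−k₂τ) = e^(−4.362) = 0.01276.
C_S = 1.19×4.12/(2.32−1.19) × (0.1068−0.01276) = 4.339×0.09400 = 0.4078 mol·L⁻¹.
Y_S = C_S/C_{R0} = 0.4078/4.12 = 0.0990.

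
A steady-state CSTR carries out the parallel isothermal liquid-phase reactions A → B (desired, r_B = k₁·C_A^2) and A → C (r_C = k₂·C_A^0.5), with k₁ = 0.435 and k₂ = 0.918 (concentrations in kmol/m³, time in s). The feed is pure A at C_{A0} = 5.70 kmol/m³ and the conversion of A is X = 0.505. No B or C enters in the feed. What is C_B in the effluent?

Exit C_A = C_{A0}(1−X) = 5.70×0.495 = 2.821 kmol/m³.
Rates in a CSTR are evaluated at the outlet concentration: r_B = 0.435×2.821^2 = 3.463, r_C = 0.918×2.821^0.5 = 1.542.
Fraction of consumed A going to B: r_B/(r_B+r_C) = 0.6919.
C_B = 0.6919·C_{A0}·X = 0.6919×5.70×0.505 = 1.99 kmol/m³.

1.99 kmol/m³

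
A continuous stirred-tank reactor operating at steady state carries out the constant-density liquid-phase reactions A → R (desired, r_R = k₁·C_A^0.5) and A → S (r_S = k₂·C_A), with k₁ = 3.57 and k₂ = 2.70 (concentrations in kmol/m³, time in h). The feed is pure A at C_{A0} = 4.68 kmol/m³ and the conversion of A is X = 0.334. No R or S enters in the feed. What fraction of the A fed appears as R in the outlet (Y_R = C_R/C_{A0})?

0.143

Exit C_A = C_{A0}(1−X) = 4.68×0.666 = 3.117 kmol/m³.
In a CSTR the entire volume is at exit conditions, so r_R = 3.57×3.117^0.5 = 6.303 and r_S = 2.70×3.117 = 8.416.
Fraction of consumed A going to R: r_R/(r_R+r_S) = 0.4282.
C_R = 0.4282·C_{A0}·X = 0.4282×4.68×0.334 = 0.669 kmol/m³; Y_R = C_R/C_{A0} = 0.143.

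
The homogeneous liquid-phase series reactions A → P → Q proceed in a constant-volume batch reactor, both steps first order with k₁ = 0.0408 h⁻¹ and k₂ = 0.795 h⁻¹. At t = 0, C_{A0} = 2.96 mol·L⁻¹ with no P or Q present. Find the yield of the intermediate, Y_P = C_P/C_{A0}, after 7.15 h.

The intermediate concentration in a first-order A→B→C sequence is C_P = k₁C_{A0}(e^(−k₁t) − e^(−k₂t))/(k₂−k₁).
e^(−k₁t) = e^(−0.0408×7.15) = e^(−0.2917) = 0.7470; e^(−k₂t) = e^(−5.684) = 0.003399.
C_P = 0.0408×2.96/(0.795−0.0408) × (0.7470−0.003399) = 0.1601×0.7436 = 0.1191 mol·L⁻¹.
Y_P = C_P/C_{A0} = 0.1191/2.96 = 0.0402.

0.0402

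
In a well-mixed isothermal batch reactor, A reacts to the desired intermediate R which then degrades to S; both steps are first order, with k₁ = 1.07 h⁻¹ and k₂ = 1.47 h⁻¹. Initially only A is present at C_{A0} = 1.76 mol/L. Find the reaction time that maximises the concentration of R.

Setting dC_R/dt = 0 gives t_opt = ln(k₂/k₁)/(k₂−k₁).
= ln(1.47/1.07)/(1.47−1.07) = ln(1.374)/0.4000 = 0.3176/0.4000 = 0.794 h.

0.794 h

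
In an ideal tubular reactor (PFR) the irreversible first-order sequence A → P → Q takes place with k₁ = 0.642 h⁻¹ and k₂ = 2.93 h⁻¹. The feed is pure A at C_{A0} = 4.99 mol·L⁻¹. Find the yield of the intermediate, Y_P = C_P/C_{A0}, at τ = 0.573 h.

The intermediate concentration in a first-order A→B→C sequence is C_P = k₁C_{A0}(e^(−k₁τ) − e^(−k₂τ))/(k₂−k₁).
e^(−k₁τ) = e^(−0.642×0.573) = e^(−0.3679) = 0.6922; e^(−k₂τ) = e^(−1.679) = 0.1866.
C_P = 0.642×4.99/(2.93−0.642) × (0.6922−0.1866) = 1.400×0.5056 = 0.7080 mol·L⁻¹.
Y_P = C_P/C_{A0} = 0.7080/4.99 = 0.142.

0.142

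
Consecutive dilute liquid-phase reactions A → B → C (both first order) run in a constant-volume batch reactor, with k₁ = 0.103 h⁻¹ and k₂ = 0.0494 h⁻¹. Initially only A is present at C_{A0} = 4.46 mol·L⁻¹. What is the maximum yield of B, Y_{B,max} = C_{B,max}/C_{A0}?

0.508

Evaluating C_B at t_opt = ln(k₂/k₁)/(k₂−k₁) gives C_{B,max}/C_{A0} = (k₁/k₂)^[k₂/(k₂−k₁)].
= (0.103/0.0494)^(0.0494/(0.0494−0.103)) = (2.085)^(-0.9216) = 0.5080.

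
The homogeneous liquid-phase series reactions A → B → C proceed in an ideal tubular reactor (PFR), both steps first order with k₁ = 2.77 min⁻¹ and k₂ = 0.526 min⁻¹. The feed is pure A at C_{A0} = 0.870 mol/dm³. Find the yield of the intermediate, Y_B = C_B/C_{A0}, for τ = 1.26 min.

Solving the coupled first-order balances gives C_B(τ) = [k₁/(k₂−k₁)]·C_{A0}·(e^(−k₁τ) − e^(−k₂τ)).
e^(−k₁τ) = e^(−2.77×1.26) = e^(−3.490) = 0.03049; e^(−k₂τ) = e^(−0.6628) = 0.5154.
C_B = 2.77×0.870/(0.526−2.77) × (0.03049−0.5154) = (-1.074)×(-0.4849) = 0.5208 mol/dm³.
Y_B = C_B/C_{A0} = 0.5208/0.870 = 0.599.

0.599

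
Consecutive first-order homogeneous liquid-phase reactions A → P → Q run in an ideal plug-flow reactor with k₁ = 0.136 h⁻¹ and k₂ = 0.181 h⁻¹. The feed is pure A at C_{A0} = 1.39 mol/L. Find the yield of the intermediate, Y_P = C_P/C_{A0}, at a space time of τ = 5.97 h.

Solving the coupled first-order balances gives C_P(τ) = [k₁/(k₂−k₁)]·C_{A0}·(e^(−k₁τ) − e^(−k₂τ)).
e^(−k₁τ) = e^(−0.136×5.97) = e^(−0.8119) = 0.4440; e^(−k₂τ) = e^(−1.081) = 0.3394.
C_P = 0.136×1.39/(0.181−0.136) × (0.4440−0.3394) = 4.201×0.1046 = 0.4394 mol/L.
Y_P = C_P/C_{A0} = 0.4394/1.39 = 0.316.

0.316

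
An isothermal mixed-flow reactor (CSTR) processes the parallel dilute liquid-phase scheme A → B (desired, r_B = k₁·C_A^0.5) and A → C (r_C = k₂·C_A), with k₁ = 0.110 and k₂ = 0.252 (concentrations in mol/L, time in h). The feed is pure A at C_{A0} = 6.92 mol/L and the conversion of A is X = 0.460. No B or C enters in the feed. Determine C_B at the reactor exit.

Exit C_A = C_{A0}(1−X) = 6.92×0.540 = 3.737 mol/L.
In a CSTR the entire volume is at exit conditions, so r_B = 0.110×3.737^0.5 = 0.2126 and r_C = 0.252×3.737 = 0.9417.
Fraction of consumed A going to B: r_B/(r_B+r_C) = 0.1842.
C_B = 0.1842·C_{A0}·X = 0.1842×6.92×0.460 = 0.586 mol/L.

0.586 mol/L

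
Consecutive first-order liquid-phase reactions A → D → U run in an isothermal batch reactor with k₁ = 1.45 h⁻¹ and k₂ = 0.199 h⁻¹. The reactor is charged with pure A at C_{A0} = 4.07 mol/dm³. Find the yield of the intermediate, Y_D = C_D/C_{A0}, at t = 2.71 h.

0.653

The intermediate concentration in a first-order A→B→C sequence is C_D = k₁C_{A0}(e^(−k₁t) − e^(−k₂t))/(k₂−k₁).
e^(−k₁t) = e^(−1.45×2.71) = e^(−3.929) = 0.01965; e^(−k₂t) = e^(−0.5393) = 0.5832.
C_D = 1.45×4.07/(0.199−1.45) × (0.01965−0.5832) = (-4.717)×(-0.5635) = 2.658 mol/dm³.
Y_D = C_D/C_{A0} = 2.658/4.07 = 0.653.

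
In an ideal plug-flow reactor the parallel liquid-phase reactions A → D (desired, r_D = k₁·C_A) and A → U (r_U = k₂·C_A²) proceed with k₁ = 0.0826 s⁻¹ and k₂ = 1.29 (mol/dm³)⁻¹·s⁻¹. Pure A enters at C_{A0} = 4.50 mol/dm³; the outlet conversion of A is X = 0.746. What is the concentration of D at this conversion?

C_A = C_{A0}(1−X) = 1.143 mol/dm³.
Along a PFR/batch, dC_D/dC_A = −r_D/(r_D+r_U) = −k₁/(k₁+k₂·C_A).
Integrating from C_{A0} to C_A: C_D = (0.0826/1.29)·ln[(0.0826+1.29·4.50)/(0.0826+1.29·1.14)] = 0.06403·ln(5.888/1.557) = 0.08516 mol/dm³.

0.0852 mol/dm³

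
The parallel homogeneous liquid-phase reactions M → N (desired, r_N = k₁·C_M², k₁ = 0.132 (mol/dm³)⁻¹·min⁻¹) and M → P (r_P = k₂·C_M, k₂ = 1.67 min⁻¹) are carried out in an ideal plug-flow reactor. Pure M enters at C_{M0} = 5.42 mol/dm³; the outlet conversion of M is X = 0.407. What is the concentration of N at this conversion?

C_M = C_{M0}(1−X) = 3.214 mol/dm³.
Along a PFR/batch, dC_P/dC_M = −r_P/(r_N+r_P) = −k₂/(k₂+k₁·C_M).
Integrating from C_{M0} to C_M: C_P = (1.67/0.132)·ln[(1.67+0.132·5.42)/(1.67+0.132·3.21)] = 12.65·ln(2.385/2.094) = 1.647 mol/dm³.
Then C_N = (C_{M0}−C_M) − C_P = 2.206 − 1.647 = 0.5589 mol/dm³.

0.559 mol/dm³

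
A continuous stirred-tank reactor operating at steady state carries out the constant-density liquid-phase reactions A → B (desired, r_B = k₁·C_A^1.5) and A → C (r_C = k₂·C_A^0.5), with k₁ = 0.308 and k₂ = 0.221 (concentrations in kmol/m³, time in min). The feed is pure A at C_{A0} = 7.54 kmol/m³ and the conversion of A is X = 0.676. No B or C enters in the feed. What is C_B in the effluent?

Exit C_A = C_{A0}(1−X) = 7.54×0.324 = 2.443 kmol/m³.
Rates in a CSTR are evaluated at the outlet concentration: r_B = 0.308×2.443^1.5 = 1.176, r_C = 0.221×2.443^0.5 = 0.3454.
Fraction of consumed A going to B: r_B/(r_B+r_C) = 0.7730.
C_B = 0.7730·C_{A0}·X = 0.7730×7.54×0.676 = 3.94 kmol/m³.

3.94 kmol/m³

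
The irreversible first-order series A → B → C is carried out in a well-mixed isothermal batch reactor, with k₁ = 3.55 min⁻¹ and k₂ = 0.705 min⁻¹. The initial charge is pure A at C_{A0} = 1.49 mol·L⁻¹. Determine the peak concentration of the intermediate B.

0.998 mol·L⁻¹

For a first-order series the maximum intermediate yield is C_{B,max}/C_{A0} = (k₁/k₂)^[k₂/(k₂−k₁)].
= (3.55/0.705)^(0.705/(0.705−3.55)) = (5.035)^(-0.2478) = 0.6699.
C_{B,max} = 0.6699×1.49 = 0.998 mol·L⁻¹.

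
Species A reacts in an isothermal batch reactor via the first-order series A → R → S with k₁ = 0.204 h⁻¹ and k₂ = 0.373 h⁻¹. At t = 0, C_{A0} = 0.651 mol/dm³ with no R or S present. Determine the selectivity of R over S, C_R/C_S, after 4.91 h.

0.653

The intermediate concentration in a first-order A→B→C sequence is C_R = k₁C_{A0}(e^(−k₁t) − e^(−k₂t))/(k₂−k₁).
e^(−k₁t) = e^(−0.204×4.91) = e^(−1.002) = 0.3673; e^(−k₂t) = e^(−1.831) = 0.1602.
C_R = 0.204×0.651/(0.373−0.204) × (0.3673−0.1602) = 0.7858×0.2071 = 0.1627 mol/dm³.
C_A = C_{A0}e^(−k₁t) = 0.2391 mol/dm³, so C_S = C_{A0}−C_A−C_R = 0.2492 mol/dm³; C_R/C_S = 0.653.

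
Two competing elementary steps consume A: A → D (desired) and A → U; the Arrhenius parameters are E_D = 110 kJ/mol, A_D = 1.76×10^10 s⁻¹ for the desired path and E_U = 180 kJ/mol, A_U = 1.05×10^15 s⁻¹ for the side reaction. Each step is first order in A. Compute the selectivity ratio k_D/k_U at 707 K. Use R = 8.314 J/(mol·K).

k_D/k_U = (A_D/A_U)·exp[−(E_D−E_U)/(RT)] = (A_D/A_U)·exp[(E_U−E_D)/(RT)].
(E_U−E_D)/(RT) = (180−110)×10³/(8.314×707) = 70000/5878 = 11.91.
k_D/k_U = (1.76×10^10/1.05×10^15)·exp(11.91) = 1.676×10^-5 × 1.486×10^5 = 2.49.

2.49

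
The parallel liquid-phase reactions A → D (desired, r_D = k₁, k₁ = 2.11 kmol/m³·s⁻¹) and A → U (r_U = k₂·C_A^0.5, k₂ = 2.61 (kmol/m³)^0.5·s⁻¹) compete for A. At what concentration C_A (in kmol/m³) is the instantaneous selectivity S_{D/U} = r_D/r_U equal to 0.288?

S_{D/U} = (k₁/k₂)·C_A^-0.5 ⇒ C_A = (S·k₂/k₁)^(-2).
= (0.288×2.61/2.11)^(-2) = (0.3562)^(-2) = 7.88 kmol/m³.

7.88 kmol/m³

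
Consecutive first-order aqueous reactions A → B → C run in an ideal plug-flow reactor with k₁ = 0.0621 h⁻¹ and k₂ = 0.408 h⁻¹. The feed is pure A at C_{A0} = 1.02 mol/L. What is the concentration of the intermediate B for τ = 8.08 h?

0.104 mol/L

The intermediate concentration in a first-order A→B→C sequence is C_B = k₁C_{A0}(e^(−k₁τ) − e^(−k₂τ))/(k₂−k₁).
e^(−k₁τ) = e^(−0.0621×8.08) = e^(−0.5018) = 0.6055; e^(−k₂τ) = e^(−3.297) = 0.03701.
C_B = 0.0621×1.02/(0.408−0.0621) × (0.6055−0.03701) = 0.1831×0.5685 = 0.1041 mol/L.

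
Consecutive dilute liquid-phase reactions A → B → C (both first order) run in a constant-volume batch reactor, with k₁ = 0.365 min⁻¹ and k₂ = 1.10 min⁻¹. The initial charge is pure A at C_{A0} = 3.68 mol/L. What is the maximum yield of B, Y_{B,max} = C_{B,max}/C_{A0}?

Evaluating C_B at t_opt = ln(k₂/k₁)/(k₂−k₁) gives C_{B,max}/C_{A0} = (k₁/k₂)^[k₂/(k₂−k₁)].
= (0.365/1.10)^(1.10/(1.10−0.365)) = (0.3318)^(1.497) = 0.1919.

0.192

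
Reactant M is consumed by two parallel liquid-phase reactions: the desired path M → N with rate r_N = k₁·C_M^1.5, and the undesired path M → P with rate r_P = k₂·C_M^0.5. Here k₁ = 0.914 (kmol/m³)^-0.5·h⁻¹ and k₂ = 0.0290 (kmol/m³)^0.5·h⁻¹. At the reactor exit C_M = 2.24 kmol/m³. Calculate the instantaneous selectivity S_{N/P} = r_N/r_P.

70.6

S_{N/P} = r_N/r_P = (k₁·C_M^1.5)/(k₂·C_M^0.5) = (k₁/k₂)·C_M.
= (0.914×2.240^1.5) / (0.0290×2.240^0.5) = 3.064/0.04340 = 70.6.
Since the desired path is higher order in M, keeping C_M high (PFR or concentrated feed) favours N.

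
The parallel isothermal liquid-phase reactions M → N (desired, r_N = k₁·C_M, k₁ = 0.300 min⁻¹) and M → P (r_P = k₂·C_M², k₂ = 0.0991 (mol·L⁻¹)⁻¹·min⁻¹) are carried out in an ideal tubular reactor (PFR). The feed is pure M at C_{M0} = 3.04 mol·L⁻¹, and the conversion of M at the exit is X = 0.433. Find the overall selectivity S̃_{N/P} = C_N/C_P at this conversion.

1.29

C_M = C_{M0}(1−X) = 1.724 mol·L⁻¹.
Along a PFR/batch, dC_N/dC_M = −r_N/(r_N+r_P) = −k₁/(k₁+k₂·C_M).
Integrating from C_{M0} to C_M: C_N = (0.300/0.0991)·ln[(0.300+0.0991·3.04)/(0.300+0.0991·1.72)] = 3.027·ln(0.6013/0.4708) = 0.7404 mol·L⁻¹.
C_P = (C_{M0}−C_M)−C_N = 0.5760 mol·L⁻¹; S̃_{N/P} = 0.7404/0.5760 = 1.29.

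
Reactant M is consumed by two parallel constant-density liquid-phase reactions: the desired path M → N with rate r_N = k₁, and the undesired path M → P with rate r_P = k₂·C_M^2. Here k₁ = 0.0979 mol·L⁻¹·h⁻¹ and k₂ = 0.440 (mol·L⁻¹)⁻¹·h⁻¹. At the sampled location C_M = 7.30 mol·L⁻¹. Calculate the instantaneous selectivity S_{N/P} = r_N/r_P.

0.00418

S_{N/P} = r_N/r_P = (k₁)/(k₂·C_M^2) = (k₁/k₂)·C_M^-2.
= (0.0979) / (0.440×7.300^2) = 0.09790/23.45 = 0.00418.
The undesired path is higher order in M, so low C_M (CSTR or dilute feed) favours N.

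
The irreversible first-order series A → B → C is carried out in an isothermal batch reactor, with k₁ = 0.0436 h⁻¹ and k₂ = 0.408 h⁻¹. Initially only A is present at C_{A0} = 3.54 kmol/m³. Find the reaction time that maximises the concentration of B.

For first-order series the maximum of C_B occurs at t_opt = ln(k₂/k₁)/(k₂−k₁).
= ln(0.408/0.0436)/(0.408−0.0436) = ln(9.358)/0.3644 = 2.236/0.3644 = 6.14 h.

6.14 h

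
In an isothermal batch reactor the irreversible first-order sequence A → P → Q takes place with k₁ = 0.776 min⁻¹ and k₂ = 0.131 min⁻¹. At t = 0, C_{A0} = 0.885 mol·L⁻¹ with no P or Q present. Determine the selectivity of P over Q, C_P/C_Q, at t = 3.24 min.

Solving the coupled first-order balances gives C_P(t) = [k₁/(k₂−k₁)]·C_{A0}·(e^(−k₁t) − e^(−k₂t)).
e^(−k₁t) = e^(−0.776×3.24) = e^(−2.514) = 0.08092; e^(−k₂t) = e^(−0.4244) = 0.6541.
C_P = 0.776×0.885/(0.131−0.776) × (0.08092−0.6541) = (-1.065)×(-0.5732) = 0.6103 mol·L⁻¹.
C_A = C_{A0}e^(−k₁t) = 0.07162 mol·L⁻¹, so C_Q = C_{A0}−C_A−C_P = 0.2031 mol·L⁻¹; C_P/C_Q = 3.01.

3.01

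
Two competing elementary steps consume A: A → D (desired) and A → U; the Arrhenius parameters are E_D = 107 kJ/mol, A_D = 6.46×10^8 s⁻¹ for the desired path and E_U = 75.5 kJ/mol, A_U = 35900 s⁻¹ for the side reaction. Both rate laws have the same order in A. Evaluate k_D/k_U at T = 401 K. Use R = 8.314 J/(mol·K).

1.42

With equal orders, S_{D/U} = k_D/k_U = (A_D/A_U)·exp[(E_U−E_D)/(RT)].
(E_U−E_D)/(RT) = (75.5−107)×10³/(8.314×401) = -31500/3334 = -9.448.
k_D/k_U = (6.46×10^8/35900)·exp(-9.448) = 17994 × 7.882×10^-5 = 1.42.
Since E_D > E_U, raising the temperature improves selectivity toward D.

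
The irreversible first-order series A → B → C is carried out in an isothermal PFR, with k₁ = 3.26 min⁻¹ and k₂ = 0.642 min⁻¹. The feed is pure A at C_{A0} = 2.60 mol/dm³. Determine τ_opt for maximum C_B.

Setting dC_B/dτ = 0 gives τ_opt = ln(k₂/k₁)/(k₂−k₁).
= ln(0.642/3.26)/(0.642−3.26) = ln(0.1969)/-2.618 = -1.625/-2.618 = 0.621 min.

0.621 min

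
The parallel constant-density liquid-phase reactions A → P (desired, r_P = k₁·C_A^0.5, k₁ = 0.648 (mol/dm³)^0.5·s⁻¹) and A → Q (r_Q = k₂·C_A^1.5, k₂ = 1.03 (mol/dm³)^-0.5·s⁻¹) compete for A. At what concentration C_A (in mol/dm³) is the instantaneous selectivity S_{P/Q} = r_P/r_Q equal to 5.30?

0.119 mol/dm³

S_{P/Q} = (k₁/k₂)·C_A⁻¹ ⇒ C_A = (S·k₂/k₁)^(-1).
= (5.30×1.03/0.648)^(-1) = (8.424)^(-1) = 0.119 mol/dm³.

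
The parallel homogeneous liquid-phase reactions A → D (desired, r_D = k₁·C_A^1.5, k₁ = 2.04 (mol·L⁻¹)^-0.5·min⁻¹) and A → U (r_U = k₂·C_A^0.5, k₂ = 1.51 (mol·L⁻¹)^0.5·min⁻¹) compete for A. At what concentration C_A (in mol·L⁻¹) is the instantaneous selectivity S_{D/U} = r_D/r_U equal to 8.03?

5.94 mol·L⁻¹

S_{D/U} = (k₁/k₂)·C_A ⇒ C_A = S·k₂/k₁.
= 8.03×1.51/2.04 = 5.94 mol·L⁻¹.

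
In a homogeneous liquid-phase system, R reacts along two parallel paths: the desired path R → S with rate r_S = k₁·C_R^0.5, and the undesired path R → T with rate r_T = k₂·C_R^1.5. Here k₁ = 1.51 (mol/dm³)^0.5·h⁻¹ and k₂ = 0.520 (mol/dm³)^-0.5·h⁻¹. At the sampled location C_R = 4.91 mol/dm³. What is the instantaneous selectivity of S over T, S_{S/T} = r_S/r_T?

S_{S/T} = r_S/r_T = (k₁·C_R^0.5)/(k₂·C_R^1.5) = (k₁/k₂)·C_R⁻¹.
= (1.51×4.910^0.5) / (0.520×4.910^1.5) = 3.346/5.658 = 0.591.

0.591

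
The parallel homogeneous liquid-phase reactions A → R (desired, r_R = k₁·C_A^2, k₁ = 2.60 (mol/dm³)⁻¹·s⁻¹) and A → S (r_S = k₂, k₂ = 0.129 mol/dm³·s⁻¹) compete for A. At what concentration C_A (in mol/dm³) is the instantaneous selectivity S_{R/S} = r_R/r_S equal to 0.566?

S_{R/S} = (k₁/k₂)·C_A^2 ⇒ C_A = (S·k₂/k₁)^(0.5).
= (0.566×0.129/2.60)^(0.5) = (0.02808)^(0.5) = 0.168 mol/dm³.

0.168 mol/dm³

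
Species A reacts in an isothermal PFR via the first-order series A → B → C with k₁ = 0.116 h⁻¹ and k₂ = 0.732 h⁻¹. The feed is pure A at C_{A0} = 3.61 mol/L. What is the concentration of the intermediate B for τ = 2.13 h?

For first-order series with pure A initially, C_B(τ) = k₁C_{A0}/(k₂−k₁)·(e^(−k₁τ) − e^(−k₂τ)).
e^(−k₁τ) = e^(−0.116×2.13) = e^(−0.2471) = 0.7811; e^(−k₂τ) = e^(−1.559) = 0.2103.
C_B = 0.116×3.61/(0.732−0.116) × (0.7811−0.2103) = 0.6798×0.5708 = 0.3880 mol/L.

0.388 mol/L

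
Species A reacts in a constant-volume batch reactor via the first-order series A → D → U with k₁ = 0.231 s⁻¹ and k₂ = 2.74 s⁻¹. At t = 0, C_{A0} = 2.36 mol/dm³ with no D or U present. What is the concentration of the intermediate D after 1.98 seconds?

The intermediate concentration in a first-order A→B→C sequence is C_D = k₁C_{A0}(e^(−k₁t) − e^(−k₂t))/(k₂−k₁).
e^(−k₁t) = e^(−0.231×1.98) = e^(−0.4574) = 0.6329; e^(−k₂t) = e^(−5.425) = 0.004404.
C_D = 0.231×2.36/(2.74−0.231) × (0.6329−0.004404) = 0.2173×0.6285 = 0.1366 mol/dm³.

0.137 mol/dm³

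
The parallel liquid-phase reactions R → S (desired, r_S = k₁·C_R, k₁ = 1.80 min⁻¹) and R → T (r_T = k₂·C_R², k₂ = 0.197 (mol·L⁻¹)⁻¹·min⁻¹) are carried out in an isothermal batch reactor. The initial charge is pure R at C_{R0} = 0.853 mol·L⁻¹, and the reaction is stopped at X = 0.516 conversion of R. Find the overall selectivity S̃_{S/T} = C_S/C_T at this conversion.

C_R = C_{R0}(1−X) = 0.4129 mol·L⁻¹.
Along a PFR/batch, dC_S/dC_R = −r_S/(r_S+r_T) = −k₁/(k₁+k₂·C_R).
Integrating from C_{R0} to C_R: C_S = (1.80/0.197)·ln[(1.80+0.197·0.853)/(1.80+0.197·0.413)] = 9.137·ln(1.968/1.881) = 0.4117 mol·L⁻¹.
C_T = (C_{R0}−C_R)−C_S = 0.02844 mol·L⁻¹; S̃_{S/T} = 0.4117/0.02844 = 14.5.

14.5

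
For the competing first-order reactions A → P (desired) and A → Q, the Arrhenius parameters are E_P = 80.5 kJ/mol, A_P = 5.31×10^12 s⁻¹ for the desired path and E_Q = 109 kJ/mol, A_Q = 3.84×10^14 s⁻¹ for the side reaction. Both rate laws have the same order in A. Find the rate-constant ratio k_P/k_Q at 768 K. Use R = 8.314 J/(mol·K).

1.20

With equal orders, S_{P/Q} = k_P/k_Q = (A_P/A_Q)·exp[(E_Q−E_P)/(RT)].
(E_Q−E_P)/(RT) = (109−80.5)×10³/(8.314×768) = 28500/6385 = 4.463.
k_P/k_Q = (5.31×10^12/3.84×10^14)·exp(4.463) = 0.01383 × 86.79 = 1.20.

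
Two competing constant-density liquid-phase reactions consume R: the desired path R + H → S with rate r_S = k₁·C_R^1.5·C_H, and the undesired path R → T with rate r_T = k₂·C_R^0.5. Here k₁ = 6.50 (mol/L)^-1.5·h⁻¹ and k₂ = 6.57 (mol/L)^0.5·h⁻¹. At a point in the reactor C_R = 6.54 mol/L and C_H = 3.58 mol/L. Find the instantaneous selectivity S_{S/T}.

23.2

S_{S/T} = r_S/r_T = (k₁·C_R^1.5·C_H)/(k₂·C_R^0.5) = (k₁/k₂)·C_R·C_H.
= (6.50×6.540^1.5×3.580) / (6.57×6.540^0.5) = 389.2/16.80 = 23.2.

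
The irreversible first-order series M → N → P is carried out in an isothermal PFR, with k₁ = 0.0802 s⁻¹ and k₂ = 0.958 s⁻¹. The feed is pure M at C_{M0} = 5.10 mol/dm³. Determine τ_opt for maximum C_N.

2.83 s

Setting dC_N/dτ = 0 gives τ_opt = ln(k₂/k₁)/(k₂−k₁).
= ln(0.958/0.0802)/(0.958−0.0802) = ln(11.95)/0.8778 = 2.480/0.8778 = 2.83 s.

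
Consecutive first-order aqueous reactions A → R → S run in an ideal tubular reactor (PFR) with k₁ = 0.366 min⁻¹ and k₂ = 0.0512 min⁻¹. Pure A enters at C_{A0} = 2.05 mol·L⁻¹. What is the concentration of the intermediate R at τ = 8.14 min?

1.45 mol·L⁻¹

For first-order series with pure A initially, C_R(τ) = k₁C_{A0}/(k₂−k₁)·(e^(−k₁τ) − e^(−k₂τ)).
e^(−k₁τ) = e^(−0.366×8.14) = e^(−2.979) = 0.05083; e^(−k₂τ) = e^(−0.4168) = 0.6592.
C_R = 0.366×2.05/(0.0512−0.366) × (0.05083−0.6592) = (-2.383)×(-0.6083) = 1.450 mol·L⁻¹.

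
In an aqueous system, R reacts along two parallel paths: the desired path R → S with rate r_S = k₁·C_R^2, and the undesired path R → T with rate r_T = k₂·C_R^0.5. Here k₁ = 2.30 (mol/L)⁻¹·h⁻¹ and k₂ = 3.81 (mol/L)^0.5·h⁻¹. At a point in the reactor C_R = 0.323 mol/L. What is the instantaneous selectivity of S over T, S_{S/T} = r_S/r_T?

0.111

S_{S/T} = r_S/r_T = (k₁·C_R^2)/(k₂·C_R^0.5) = (k₁/k₂)·C_R^1.5.
= (2.30×0.3230^2) / (3.81×0.3230^0.5) = 0.2400/2.165 = 0.111.
Since the desired path is higher order in R, keeping C_R high (PFR or concentrated feed) favours S.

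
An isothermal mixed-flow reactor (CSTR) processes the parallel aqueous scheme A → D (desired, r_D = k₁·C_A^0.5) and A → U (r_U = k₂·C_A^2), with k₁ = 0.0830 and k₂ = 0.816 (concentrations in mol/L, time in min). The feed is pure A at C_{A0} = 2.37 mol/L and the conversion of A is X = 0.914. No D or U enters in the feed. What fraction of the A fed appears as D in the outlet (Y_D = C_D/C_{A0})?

0.480

Exit C_A = C_{A0}(1−X) = 2.37×0.0860 = 0.2038 mol/L.
In a CSTR the entire volume is at exit conditions, so r_D = 0.0830×0.2038^0.5 = 0.03747 and r_U = 0.816×0.2038^2 = 0.03390.
Fraction of consumed A going to D: r_D/(r_D+r_U) = 0.5250.
C_D = 0.5250·C_{A0}·X = 0.5250×2.37×0.914 = 1.14 mol/L; Y_D = C_D/C_{A0} = 0.480.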